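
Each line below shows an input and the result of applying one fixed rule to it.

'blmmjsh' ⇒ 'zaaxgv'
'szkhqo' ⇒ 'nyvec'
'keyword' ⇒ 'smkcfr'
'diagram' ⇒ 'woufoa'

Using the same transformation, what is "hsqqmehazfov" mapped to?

Rule — shift every letter 12 places backward in the alphabet (wrapping around), then delete the first character.
Applying that to "hsqqmehazfov" gives "geeasvontcj".

geeasvontcj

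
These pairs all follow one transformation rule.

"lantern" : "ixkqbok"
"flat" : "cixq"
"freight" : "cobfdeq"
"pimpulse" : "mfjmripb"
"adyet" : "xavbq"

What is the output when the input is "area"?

What's happening: shift every letter 3 places backward in the alphabet (wrapping around).
"area" → "xobx".

xobx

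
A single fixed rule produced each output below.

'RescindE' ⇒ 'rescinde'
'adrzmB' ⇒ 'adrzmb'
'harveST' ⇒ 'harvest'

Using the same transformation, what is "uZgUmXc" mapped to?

Each output is the input with this applied: convert every letter to lowercase.
So "uZgUmXc" becomes "uzgumxc".

uzgumxc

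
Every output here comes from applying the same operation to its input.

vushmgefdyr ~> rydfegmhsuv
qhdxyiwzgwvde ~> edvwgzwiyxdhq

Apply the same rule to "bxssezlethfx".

xfhtelzessxb

In each case the input is transformed by: reverse the string.
For "bxssezlethfx" the result is "xfhtelzessxb".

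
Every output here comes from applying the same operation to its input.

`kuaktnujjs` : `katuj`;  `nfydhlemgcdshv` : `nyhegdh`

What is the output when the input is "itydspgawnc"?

The pattern: keep every other character starting from the first (positions 1st, 3rd, 5th, ...).
So "itydspgawnc" becomes "iysgwc".

iysgwc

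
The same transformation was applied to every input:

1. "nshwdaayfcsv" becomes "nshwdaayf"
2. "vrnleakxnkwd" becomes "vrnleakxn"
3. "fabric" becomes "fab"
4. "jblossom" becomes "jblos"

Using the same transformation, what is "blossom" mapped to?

The rule is to delete the last 3 characters.
"blossom" → "blos".

blos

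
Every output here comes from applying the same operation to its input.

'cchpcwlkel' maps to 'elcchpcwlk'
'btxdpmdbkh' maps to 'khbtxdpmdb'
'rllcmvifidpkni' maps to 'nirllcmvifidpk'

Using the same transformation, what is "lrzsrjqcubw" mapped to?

bwlrzsrjqcu

In each case the input is transformed by: move the last 2 characters to the front (rotate right by 2).
Doing the same to "lrzsrjqcubw": "bwlrzsrjqcu".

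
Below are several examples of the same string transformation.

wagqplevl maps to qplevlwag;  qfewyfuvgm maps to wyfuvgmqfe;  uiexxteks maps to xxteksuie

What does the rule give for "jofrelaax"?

Rule — move the first 3 characters to the end (rotate left by 3).
Doing the same to "jofrelaax": "relaaxjof".

relaaxjof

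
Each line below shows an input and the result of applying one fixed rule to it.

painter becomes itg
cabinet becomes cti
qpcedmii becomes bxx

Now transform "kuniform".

The rule is to shift every letter 11 places backward in the alphabet (wrapping around), then keep only the last 3 characters.
For "kuniform", step one produces "zjcxudgb"; step two turns that into "dgb".

dgb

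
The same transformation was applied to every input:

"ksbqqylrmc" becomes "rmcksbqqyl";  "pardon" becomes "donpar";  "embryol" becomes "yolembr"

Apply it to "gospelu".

elugosp

The transformation: move the last 3 characters to the front (rotate right by 3).
So "gospelu" becomes "elugosp".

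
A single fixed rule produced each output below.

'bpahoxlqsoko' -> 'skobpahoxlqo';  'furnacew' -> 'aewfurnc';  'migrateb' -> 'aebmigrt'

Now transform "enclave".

lveenca

In each case the input is transformed by: move the last 3 characters to the front (rotate right by 3), then swap the first and last characters.
"enclave" → "aveencl" → "lveenca".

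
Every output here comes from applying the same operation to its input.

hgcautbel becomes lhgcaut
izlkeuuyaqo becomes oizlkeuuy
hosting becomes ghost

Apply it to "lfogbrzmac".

Rule — move the last 3 characters to the front (rotate right by 3), then delete the first 2 characters.
For "lfogbrzmac", step one produces "maclfogbrz"; step two turns that into "clfogbrz".
(Check on "izlkeuuyaqo": → "aqoizlkeuuy" → "oizlkeuuy" ✓)

clfogbrz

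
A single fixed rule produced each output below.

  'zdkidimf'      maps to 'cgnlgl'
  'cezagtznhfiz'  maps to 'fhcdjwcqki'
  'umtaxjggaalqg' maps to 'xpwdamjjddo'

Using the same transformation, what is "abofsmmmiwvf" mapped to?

In each case the input is transformed by: shift every letter 3 places forward in the alphabet (wrapping around), then delete the last 2 characters.
"abofsmmmiwvf" → "derivppplzyi" → "derivppplz".

derivppplz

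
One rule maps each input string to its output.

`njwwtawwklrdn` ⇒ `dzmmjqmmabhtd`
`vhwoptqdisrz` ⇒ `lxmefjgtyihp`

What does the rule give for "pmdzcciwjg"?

The transformation: shift every letter 10 places backward in the alphabet (wrapping around).
"pmdzcciwjg" → "fctpssymzw".

fctpssymzw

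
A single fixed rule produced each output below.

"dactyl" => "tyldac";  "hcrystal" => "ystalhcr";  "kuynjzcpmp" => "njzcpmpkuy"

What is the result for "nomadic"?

adicnom

Rule — move the first 3 characters to the end (rotate left by 3).
So "nomadic" becomes "adicnom".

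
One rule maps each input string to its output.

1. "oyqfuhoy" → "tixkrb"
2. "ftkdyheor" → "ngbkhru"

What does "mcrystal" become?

ubvwdo

Each output is the input with this applied: shift every letter 3 places forward in the alphabet (wrapping around), then delete the first 2 characters.
So "mcrystal" becomes "ubvwdo".
(Check on "ftkdyheor": → "iwngbkhru" → "ngbkhru" ✓)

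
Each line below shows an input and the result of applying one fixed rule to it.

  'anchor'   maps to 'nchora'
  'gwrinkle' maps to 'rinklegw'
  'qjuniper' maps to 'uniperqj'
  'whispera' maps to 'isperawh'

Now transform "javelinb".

velinbja

Rule — swap the front and back halves of the string, then move the last 2 characters to the front (rotate right by 2).
Starting from "javelinb": after the first operation, "linbjave"; after the second, "velinbja".
(Check on "gwrinkle": → "nklegwri" → "rinklegw" ✓)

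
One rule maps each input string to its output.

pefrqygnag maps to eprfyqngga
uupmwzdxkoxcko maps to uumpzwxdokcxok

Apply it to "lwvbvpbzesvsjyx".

Looking at the pairs, the operation is to swap each adjacent pair of characters (1↔2, 3↔4, ...).
On "lwvbvpbzesvsjyx" that produces "wlbvpvzbsesvyjx".

wlbvpvzbsesvyjx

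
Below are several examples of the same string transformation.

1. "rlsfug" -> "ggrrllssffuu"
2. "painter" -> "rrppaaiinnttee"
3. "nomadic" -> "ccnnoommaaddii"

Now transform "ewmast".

In each case the input is transformed by: move the last character to the front, then double every character.
Starting from "ewmast": after the first operation, "tewmas"; after the second, "tteewwmmaass".

tteewwmmaass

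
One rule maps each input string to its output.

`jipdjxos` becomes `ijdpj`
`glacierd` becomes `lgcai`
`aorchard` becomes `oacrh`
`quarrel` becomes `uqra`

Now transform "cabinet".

acib

In each case the input is transformed by: delete the last 3 characters, then swap each adjacent pair of characters (1↔2, 3↔4, ...).
Applying that to "cabinet" gives "acib".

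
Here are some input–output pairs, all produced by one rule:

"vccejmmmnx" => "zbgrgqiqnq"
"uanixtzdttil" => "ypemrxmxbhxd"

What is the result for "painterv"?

Looking at the pairs, the operation is to take characters alternately from the front and the back (1st, last, 2nd, 2nd-last, ...), then shift every letter 4 places forward in the alphabet (wrapping around).
So "painterv" becomes "tzevmirx".
(Check on "vccejmmmnx": → "vxcncmemjm" → "zbgrgqiqnq" ✓)

tzevmirx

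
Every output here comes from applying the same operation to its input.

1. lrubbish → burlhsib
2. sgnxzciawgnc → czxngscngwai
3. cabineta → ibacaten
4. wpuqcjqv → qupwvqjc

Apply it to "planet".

alpten

The transformation: swap the front and back halves of the string, then reverse the string.
"planet" → "netpla" → "alpten".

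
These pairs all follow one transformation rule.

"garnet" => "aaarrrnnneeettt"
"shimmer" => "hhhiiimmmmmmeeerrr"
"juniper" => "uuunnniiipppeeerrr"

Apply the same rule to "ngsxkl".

gggsssxxxkkklll

Rule — delete the first character, then repeat every character 3 times.
"ngsxkl" → "gsxkl" → "gggsssxxxkkklll".
(Check on "garnet": → "arnet" → "aaarrrnnneeettt" ✓)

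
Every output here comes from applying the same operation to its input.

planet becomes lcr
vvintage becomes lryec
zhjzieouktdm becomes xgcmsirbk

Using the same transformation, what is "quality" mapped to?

Rule — delete the first 3 characters, then shift every letter 2 places backward in the alphabet (wrapping around).
For "quality", step one produces "lity"; step two turns that into "jgrw".

jgrw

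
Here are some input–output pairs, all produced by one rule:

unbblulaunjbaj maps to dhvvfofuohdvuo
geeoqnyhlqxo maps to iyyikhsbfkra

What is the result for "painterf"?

zuchnylj

Rule — shift every letter 6 places backward in the alphabet (wrapping around), then swap the first and last characters.
Doing the same to "painterf": "zuchnylj".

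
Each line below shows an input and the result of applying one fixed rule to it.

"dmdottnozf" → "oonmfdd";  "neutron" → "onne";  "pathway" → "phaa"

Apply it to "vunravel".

The transformation: sort the characters into reverse alphabetical order, then delete the first 3 characters.
For "vunravel", step one produces "vvurnlea"; step two turns that into "rnlea".

rnlea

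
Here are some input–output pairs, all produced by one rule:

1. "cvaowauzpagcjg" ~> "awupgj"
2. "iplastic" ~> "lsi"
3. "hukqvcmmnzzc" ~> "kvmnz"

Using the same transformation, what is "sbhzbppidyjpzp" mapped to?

In each case the input is transformed by: keep every other character starting from the first (positions 1st, 3rd, 5th, ...), then delete the first character.
"sbhzbppidyjpzp" → "hbpdjz".

hbpdjz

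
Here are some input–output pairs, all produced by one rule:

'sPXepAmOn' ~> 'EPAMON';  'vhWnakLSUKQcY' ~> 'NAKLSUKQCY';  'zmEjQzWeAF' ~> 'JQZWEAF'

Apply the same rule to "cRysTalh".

STALH

In each case the input is transformed by: delete the first 3 characters, then convert every letter to uppercase.
For "cRysTalh", step one produces "sTalh"; step two turns that into "STALH".
(Check on "vhWnakLSUKQcY": → "nakLSUKQcY" → "NAKLSUKQCY" ✓)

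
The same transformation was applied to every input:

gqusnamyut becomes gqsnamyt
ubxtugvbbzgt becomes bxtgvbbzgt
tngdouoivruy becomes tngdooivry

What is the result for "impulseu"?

What's happening: remove every "u".
So "impulseu" becomes "implse".

implse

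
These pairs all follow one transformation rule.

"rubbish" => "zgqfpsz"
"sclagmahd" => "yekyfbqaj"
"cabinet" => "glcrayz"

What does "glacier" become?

The rule is to shift every letter 2 places backward in the alphabet (wrapping around), then move the first 3 characters to the end (rotate left by 3).
On "glacier": the first step gives "ejyagcp", and the second then gives "agcpejy".

agcpejy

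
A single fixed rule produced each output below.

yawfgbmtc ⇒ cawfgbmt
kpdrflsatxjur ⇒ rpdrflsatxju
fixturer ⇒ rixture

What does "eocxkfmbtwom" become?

Each output is the input with this applied: delete the first character, then move the last character to the front.
Starting from "eocxkfmbtwom": after the first operation, "ocxkfmbtwom"; after the second, "mocxkfmbtwo".
(Check on "fixturer": → "ixturer" → "rixture" ✓)

mocxkfmbtwo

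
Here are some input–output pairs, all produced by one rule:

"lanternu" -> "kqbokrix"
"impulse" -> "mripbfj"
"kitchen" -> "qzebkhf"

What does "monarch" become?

Rule — shift every letter 3 places backward in the alphabet (wrapping around), then move the first 2 characters to the end (rotate left by 2).
"monarch" → "jlkxoze" → "kxozejl".

kxozejl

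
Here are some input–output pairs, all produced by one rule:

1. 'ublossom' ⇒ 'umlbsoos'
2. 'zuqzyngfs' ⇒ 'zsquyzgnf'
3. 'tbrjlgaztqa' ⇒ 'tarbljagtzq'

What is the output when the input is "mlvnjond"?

mdvljnno

Rule — move the last character to the front, then swap each adjacent pair of characters (1↔2, 3↔4, ...).
On "mlvnjond": the first step gives "dmlvnjon", and the second then gives "mdvljnno".
(Check on "tbrjlgaztqa": → "atbrjlgaztq" → "tarbljagtzq" ✓)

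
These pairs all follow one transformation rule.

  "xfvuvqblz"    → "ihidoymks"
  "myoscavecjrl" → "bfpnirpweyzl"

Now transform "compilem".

zcvyrzpb

In each case the input is transformed by: shift every letter 13 places forward in the alphabet (wrapping around) — i.e. ROT13, then move the first 2 characters to the end (rotate left by 2).
Starting from "compilem": after the first operation, "pbzcvyrz"; after the second, "zcvyrzpb".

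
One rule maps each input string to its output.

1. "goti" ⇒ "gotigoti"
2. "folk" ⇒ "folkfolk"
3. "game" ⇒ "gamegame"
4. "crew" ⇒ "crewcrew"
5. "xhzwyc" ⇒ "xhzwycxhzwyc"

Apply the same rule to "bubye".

bubyebubye

The rule is to write the whole string twice.
Applying that to "bubye" gives "bubyebubye".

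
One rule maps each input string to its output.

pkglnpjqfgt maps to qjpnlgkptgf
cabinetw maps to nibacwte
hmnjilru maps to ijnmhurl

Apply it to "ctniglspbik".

pslgintckib

The transformation: move the last 3 characters to the front (rotate right by 3), then reverse the string.
On "ctniglspbik": the first step gives "bikctniglsp", and the second then gives "pslgintckib".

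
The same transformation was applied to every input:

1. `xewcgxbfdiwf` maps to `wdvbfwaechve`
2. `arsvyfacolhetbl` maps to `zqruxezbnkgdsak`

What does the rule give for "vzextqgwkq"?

In each case the input is transformed by: shift every letter 1 place backward in the alphabet (wrapping around).
For "vzextqgwkq" the result is "uydwspfvjp".

uydwspfvjp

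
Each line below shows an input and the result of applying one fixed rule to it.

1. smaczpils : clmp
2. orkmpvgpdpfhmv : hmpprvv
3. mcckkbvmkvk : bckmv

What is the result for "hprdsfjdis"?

ddfps

Looking at the pairs, the operation is to keep every other character starting from the second (positions 2nd, 4th, 6th, ...), then sort the characters into alphabetical order.
Working it through for "hprdsfjdis": intermediate "pdfds", final "ddfps".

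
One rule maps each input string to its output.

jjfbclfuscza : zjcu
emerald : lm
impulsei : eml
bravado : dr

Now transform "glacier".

The rule is to move the last 3 characters to the front (rotate right by 3), then keep one character in every 3, starting at position 2 (positions 2nd, 5th, 8th, ...).
Starting from "glacier": after the first operation, "ierglac"; after the second, "el".

el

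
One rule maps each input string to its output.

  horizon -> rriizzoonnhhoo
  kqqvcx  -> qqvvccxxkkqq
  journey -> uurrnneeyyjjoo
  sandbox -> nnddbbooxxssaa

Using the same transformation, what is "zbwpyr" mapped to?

wwppyyrrzzbb

Looking at the pairs, the operation is to move the first 2 characters to the end (rotate left by 2), then double every character.
For "zbwpyr" the result is "wwppyyrrzzbb".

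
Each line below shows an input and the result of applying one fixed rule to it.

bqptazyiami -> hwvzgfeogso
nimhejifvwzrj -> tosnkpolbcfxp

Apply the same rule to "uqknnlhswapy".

The transformation: shift every letter 6 places forward in the alphabet (wrapping around).
"uqknnlhswapy" → "awqttrnycgve".

awqttrnycgve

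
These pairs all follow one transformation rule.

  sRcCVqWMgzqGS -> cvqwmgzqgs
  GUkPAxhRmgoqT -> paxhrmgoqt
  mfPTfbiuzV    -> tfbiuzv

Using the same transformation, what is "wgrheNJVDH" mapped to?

In each case the input is transformed by: delete the first 3 characters, then convert every letter to lowercase.
Starting from "wgrheNJVDH": after the first operation, "heNJVDH"; after the second, "henjvdh".

henjvdh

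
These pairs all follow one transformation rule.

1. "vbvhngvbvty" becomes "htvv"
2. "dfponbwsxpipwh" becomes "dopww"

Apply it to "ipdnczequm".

eimn

The pattern: keep one character in every 3, starting at position 1 (positions 1st, 4th, 7th, ...), then sort the characters into alphabetical order.
Applying both steps to "ipdnczequm": "inem", then "eimn".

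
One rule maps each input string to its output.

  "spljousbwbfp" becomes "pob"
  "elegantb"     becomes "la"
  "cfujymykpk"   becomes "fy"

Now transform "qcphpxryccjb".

Looking at the pairs, the operation is to keep one character in every 3, starting at position 2 (positions 2nd, 5th, 8th, ...), then delete the last character.
So "qcphpxryccjb" becomes "cpy".
(Check on "elegantb": → "lab" → "la" ✓)

cpy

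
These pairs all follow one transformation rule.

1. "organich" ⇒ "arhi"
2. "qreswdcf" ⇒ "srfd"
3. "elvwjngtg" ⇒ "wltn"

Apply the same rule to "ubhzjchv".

What's happening: keep every other character starting from the second (positions 2nd, 4th, 6th, ...), then swap each adjacent pair of characters (1↔2, 3↔4, ...).
"ubhzjchv" → "zbvc".

zbvc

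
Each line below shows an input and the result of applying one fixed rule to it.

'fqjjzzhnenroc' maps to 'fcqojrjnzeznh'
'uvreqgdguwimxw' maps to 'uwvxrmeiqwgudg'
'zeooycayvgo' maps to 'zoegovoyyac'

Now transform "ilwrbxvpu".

iulpwvrxb

Looking at the pairs, the operation is to take characters alternately from the front and the back (1st, last, 2nd, 2nd-last, ...).
So "ilwrbxvpu" becomes "iulpwvrxb".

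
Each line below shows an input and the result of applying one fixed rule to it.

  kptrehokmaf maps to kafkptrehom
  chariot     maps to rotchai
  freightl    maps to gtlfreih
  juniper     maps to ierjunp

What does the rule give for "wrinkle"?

What's happening: move the last 3 characters to the front (rotate right by 3), then swap the first and last characters.
Applying that to "wrinkle" gives "nlewrik".
(Check on "kptrehokmaf": → "mafkptrehok" → "kafkptrehom" ✓)

nlewrik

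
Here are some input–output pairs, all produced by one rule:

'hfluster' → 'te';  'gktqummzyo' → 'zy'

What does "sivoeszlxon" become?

Rule — move the last 3 characters to the front (rotate right by 3), then keep only the first 2 characters.
On "sivoeszlxon": the first step gives "xonsivoeszl", and the second then gives "xo".

xo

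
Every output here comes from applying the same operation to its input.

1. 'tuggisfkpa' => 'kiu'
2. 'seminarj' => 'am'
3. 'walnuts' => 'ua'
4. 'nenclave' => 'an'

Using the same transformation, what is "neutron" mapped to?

Rule — reverse the string, then keep one character in every 3, starting at position 3 (positions 3rd, 6th, 9th, ...).
"neutron" → "nortuen" → "re".
(Check on "seminarj": → "jranimes" → "am" ✓)

re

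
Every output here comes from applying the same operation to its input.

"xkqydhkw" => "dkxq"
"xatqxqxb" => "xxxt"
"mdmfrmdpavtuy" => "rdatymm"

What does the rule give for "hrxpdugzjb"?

dgjhx

The transformation: keep every other character starting from the first (positions 1st, 3rd, 5th, ...), then move the first 2 characters to the end (rotate left by 2).
Starting from "hrxpdugzjb": after the first operation, "hxdgj"; after the second, "dgjhx".
(Check on "mdmfrmdpavtuy": → "mmrdaty" → "rdatymm" ✓)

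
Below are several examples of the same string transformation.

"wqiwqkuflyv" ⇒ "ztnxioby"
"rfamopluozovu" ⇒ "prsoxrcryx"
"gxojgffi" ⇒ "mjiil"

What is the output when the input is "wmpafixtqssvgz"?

dilawtvvyjc

In each case the input is transformed by: delete the first 3 characters, then shift every letter 3 places forward in the alphabet (wrapping around).
Starting from "wmpafixtqssvgz": after the first operation, "afixtqssvgz"; after the second, "dilawtvvyjc".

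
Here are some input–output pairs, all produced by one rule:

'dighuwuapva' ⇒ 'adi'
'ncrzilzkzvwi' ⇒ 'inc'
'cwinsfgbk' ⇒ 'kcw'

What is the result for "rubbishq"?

What's happening: move the last character to the front, then keep only the first 3 characters.
For "rubbishq", step one produces "qrubbish"; step two turns that into "qru".
(Check on "dighuwuapva": → "adighuwuapv" → "adi" ✓)

qru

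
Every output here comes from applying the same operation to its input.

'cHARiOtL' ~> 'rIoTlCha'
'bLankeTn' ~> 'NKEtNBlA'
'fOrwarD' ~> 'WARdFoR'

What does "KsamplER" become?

In each case the input is transformed by: move the first 3 characters to the end (rotate left by 3), then flip the case of every letter.
"KsamplER" → "mplERKsa" → "MPLerkSA".

MPLerkSA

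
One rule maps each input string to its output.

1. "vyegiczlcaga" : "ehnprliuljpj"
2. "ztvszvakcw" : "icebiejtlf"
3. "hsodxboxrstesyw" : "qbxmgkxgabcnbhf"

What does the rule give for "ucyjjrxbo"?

dlhssagkx

The pattern: shift every letter 9 places forward in the alphabet (wrapping around).
"ucyjjrxbo" → "dlhssagkx".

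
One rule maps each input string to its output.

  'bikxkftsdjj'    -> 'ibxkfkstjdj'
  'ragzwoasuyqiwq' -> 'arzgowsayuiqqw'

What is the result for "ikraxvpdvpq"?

Looking at the pairs, the operation is to swap each adjacent pair of characters (1↔2, 3↔4, ...).
So "ikraxvpdvpq" becomes "kiarvxdppvq".

kiarvxdppvq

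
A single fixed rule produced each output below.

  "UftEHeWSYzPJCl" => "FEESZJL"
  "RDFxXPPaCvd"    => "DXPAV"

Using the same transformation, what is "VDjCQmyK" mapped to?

DCMK

Each output is the input with this applied: keep every other character starting from the second (positions 2nd, 4th, 6th, ...), then convert every letter to uppercase.
On "VDjCQmyK": the first step gives "DCmK", and the second then gives "DCMK".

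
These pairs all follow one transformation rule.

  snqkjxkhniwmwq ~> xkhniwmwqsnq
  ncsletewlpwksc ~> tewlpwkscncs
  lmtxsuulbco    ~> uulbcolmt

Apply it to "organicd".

What's happening: move the first 3 characters to the end (rotate left by 3), then delete the first 2 characters.
Applying both steps to "organicd": "anicdorg", then "icdorg".

icdorg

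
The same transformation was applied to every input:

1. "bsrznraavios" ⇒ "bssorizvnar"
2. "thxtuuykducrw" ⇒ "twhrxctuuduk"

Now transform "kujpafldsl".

klusjdpla

The pattern: take characters alternately from the front and the back (1st, last, 2nd, 2nd-last, ...), then delete the last character.
Working it through for "kujpafldsl": intermediate "klusjdplaf", final "klusjdpla".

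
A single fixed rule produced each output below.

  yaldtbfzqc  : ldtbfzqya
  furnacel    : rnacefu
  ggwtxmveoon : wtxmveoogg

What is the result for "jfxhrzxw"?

xhrzxjf

Looking at the pairs, the operation is to delete the last character, then move the first 2 characters to the end (rotate left by 2).
For "jfxhrzxw", step one produces "jfxhrzx"; step two turns that into "xhrzxjf".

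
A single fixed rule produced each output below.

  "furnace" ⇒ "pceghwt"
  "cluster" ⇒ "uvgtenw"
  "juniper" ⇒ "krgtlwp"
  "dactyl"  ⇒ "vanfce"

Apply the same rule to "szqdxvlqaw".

What's happening: shift every letter 2 places forward in the alphabet (wrapping around), then move the first 3 characters to the end (rotate left by 3).
On "szqdxvlqaw": the first step gives "ubsfzxnscy", and the second then gives "fzxnscyubs".

fzxnscyubs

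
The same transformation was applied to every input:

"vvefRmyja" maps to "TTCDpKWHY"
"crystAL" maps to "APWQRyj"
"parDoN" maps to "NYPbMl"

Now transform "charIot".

AFYPgMR

In each case the input is transformed by: shift every letter 2 places backward in the alphabet (wrapping around), then flip the case of every letter.
On "charIot" that produces "AFYPgMR".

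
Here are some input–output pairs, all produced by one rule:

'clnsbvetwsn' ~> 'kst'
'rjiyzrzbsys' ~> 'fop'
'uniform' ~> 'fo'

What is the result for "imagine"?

Each output is the input with this applied: keep one character in every 3, starting at position 3 (positions 3rd, 6th, 9th, ...), then shift every letter 3 places backward in the alphabet (wrapping around).
For "imagine", step one produces "an"; step two turns that into "xk".

xk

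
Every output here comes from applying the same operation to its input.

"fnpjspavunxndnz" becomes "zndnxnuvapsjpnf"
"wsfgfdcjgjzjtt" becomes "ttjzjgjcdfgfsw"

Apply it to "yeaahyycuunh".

Looking at the pairs, the operation is to reverse the string.
"yeaahyycuunh" → "hnuucyyhaaey".

hnuucyyhaaey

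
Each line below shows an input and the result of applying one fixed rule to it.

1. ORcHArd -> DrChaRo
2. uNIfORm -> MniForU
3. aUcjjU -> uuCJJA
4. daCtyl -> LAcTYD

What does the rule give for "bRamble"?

ErAMBLB

Each output is the input with this applied: flip the case of every letter, then swap the first and last characters.
So "bRamble" becomes "ErAMBLB".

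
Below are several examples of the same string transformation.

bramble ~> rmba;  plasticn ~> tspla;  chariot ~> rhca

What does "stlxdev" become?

xtsl

The pattern: delete the last 3 characters, then sort the characters into reverse alphabetical order.
"stlxdev" → "stlx" → "xtsl".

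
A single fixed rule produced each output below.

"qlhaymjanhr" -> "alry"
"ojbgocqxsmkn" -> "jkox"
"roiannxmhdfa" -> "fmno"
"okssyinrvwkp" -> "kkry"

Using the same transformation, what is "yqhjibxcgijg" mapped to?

Rule — keep one character in every 3, starting at position 2 (positions 2nd, 5th, 8th, ...), then sort the characters into alphabetical order.
"yqhjibxcgijg" → "qicj" → "cijq".

cijq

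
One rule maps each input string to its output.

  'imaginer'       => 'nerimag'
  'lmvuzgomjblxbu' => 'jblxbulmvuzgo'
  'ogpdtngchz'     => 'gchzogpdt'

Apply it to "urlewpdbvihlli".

vihlliurlewpd

The pattern: swap the front and back halves of the string, then delete the first character.
On "urlewpdbvihlli": the first step gives "bvihlliurlewpd", and the second then gives "vihlliurlewpd".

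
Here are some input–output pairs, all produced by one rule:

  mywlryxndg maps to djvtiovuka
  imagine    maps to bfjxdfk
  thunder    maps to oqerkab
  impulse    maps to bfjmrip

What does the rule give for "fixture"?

Rule — shift every letter 3 places backward in the alphabet (wrapping around), then move the last character to the front.
Working it through for "fixture": intermediate "cfuqrob", final "bcfuqro".

bcfuqro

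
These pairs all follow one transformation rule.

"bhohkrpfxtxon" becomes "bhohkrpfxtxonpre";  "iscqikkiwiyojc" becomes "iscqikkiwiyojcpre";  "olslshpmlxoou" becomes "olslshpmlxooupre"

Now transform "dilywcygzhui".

dilywcygzhuipre

In each case the input is transformed by: append "pre".
For "dilywcygzhui" the result is "dilywcygzhuipre".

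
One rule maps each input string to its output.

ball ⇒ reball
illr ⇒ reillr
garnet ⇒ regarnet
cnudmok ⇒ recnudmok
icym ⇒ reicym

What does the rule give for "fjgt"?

Each output is the input with this applied: prepend "re".
On "fjgt" that produces "refjgt".

refjgt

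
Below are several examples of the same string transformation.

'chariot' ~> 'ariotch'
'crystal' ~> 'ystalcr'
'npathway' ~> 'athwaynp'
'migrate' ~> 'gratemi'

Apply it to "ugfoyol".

What's happening: move the first 2 characters to the end (rotate left by 2).
For "ugfoyol" the result is "foyolug".

foyolug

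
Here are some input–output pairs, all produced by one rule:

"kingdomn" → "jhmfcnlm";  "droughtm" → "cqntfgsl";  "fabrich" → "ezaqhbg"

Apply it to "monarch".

The rule is to shift every letter 1 place backward in the alphabet (wrapping around).
"monarch" → "lnmzqbg".

lnmzqbg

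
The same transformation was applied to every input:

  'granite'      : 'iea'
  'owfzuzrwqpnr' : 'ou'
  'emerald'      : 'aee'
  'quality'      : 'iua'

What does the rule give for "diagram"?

aia

Each output is the input with this applied: move the last 3 characters to the front (rotate right by 3), then keep only the vowels.
Working it through for "diagram": intermediate "ramdiag", final "aia".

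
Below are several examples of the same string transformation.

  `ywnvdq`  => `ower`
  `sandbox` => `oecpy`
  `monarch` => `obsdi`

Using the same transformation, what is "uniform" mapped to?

The pattern: shift every letter 1 place forward in the alphabet (wrapping around), then delete the first 2 characters.
Working it through for "uniform": intermediate "vojgpsn", final "jgpsn".
(Check on "sandbox": → "tboecpy" → "oecpy" ✓)

jgpsn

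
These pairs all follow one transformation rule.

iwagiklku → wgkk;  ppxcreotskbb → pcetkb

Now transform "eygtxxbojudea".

ytxoue

Rule — keep every other character starting from the second (positions 2nd, 4th, 6th, ...).
Doing the same to "eygtxxbojudea": "ytxoue".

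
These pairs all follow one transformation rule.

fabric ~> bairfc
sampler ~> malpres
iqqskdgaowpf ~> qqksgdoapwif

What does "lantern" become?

naetnrl

Each output is the input with this applied: move the first character to the end, then swap each adjacent pair of characters (1↔2, 3↔4, ...).
Applying both steps to "lantern": "anternl", then "naetnrl".
(Check on "iqqskdgaowpf": → "qqskdgaowpfi" → "qqksgdoapwif" ✓)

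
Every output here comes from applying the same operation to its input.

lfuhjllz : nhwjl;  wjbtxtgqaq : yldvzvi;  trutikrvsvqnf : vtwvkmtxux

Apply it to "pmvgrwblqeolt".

In each case the input is transformed by: shift every letter 2 places forward in the alphabet (wrapping around), then delete the last 3 characters.
On "pmvgrwblqeolt": the first step gives "roxitydnsgqnv", and the second then gives "roxitydnsg".
(Check on "lfuhjllz": → "nhwjlnnb" → "nhwjl" ✓)

roxitydnsg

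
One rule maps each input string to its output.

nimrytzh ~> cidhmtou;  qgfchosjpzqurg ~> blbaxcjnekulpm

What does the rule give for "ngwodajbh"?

cibrjyvew

Looking at the pairs, the operation is to move the last character to the front, then shift every letter 5 places backward in the alphabet (wrapping around).
Working it through for "ngwodajbh": intermediate "hngwodajb", final "cibrjyvew".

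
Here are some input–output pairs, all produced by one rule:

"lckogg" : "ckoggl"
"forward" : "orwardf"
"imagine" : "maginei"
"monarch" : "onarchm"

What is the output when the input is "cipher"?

ipherc

Looking at the pairs, the operation is to move the first character to the end.
"cipher" → "ipherc".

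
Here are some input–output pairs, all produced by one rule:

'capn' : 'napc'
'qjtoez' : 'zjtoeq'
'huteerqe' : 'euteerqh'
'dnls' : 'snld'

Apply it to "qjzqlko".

The pattern: swap the first and last characters.
Doing the same to "qjzqlko": "ojzqlkq".

ojzqlkq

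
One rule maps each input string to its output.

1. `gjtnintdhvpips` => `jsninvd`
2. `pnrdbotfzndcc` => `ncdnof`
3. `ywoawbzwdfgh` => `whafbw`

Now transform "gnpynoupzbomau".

nuymobp

In each case the input is transformed by: keep every other character starting from the second (positions 2nd, 4th, 6th, ...), then take characters alternately from the front and the back (1st, last, 2nd, 2nd-last, ...).
"gnpynoupzbomau" → "nyopbmu" → "nuymobp".
(Check on "gjtnintdhvpips": → "jnndvis" → "jsninvd" ✓)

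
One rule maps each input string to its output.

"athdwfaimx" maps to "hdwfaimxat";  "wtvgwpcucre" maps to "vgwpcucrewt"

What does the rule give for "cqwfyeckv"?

Rule — move the first 2 characters to the end (rotate left by 2).
So "cqwfyeckv" becomes "wfyeckvcq".

wfyeckvcq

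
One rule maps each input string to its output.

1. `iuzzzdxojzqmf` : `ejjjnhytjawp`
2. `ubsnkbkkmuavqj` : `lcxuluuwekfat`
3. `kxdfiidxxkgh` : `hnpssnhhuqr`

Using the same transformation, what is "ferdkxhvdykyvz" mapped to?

obnuhrfniuifj

In each case the input is transformed by: delete the first character, then shift every letter 10 places forward in the alphabet (wrapping around).
For "ferdkxhvdykyvz", step one produces "erdkxhvdykyvz"; step two turns that into "obnuhrfniuifj".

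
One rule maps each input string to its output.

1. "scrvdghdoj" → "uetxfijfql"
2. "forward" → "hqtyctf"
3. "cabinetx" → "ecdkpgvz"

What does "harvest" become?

What's happening: shift every letter 2 places forward in the alphabet (wrapping around).
Applying that to "harvest" gives "jctxguv".

jctxguv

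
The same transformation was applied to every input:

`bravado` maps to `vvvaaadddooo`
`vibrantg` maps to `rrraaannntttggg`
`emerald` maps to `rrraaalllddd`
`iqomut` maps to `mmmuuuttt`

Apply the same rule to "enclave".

lllaaavvveee

The transformation: delete the first 3 characters, then repeat every character 3 times.
"enclave" → "lave" → "lllaaavvveee".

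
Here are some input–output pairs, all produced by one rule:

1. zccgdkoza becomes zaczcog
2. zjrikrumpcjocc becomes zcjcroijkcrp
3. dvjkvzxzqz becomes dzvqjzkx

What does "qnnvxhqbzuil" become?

qlninuvzxb

What's happening: take characters alternately from the front and the back (1st, last, 2nd, 2nd-last, ...), then delete the last 2 characters.
On "qnnvxhqbzuil": the first step gives "qlninuvzxbhq", and the second then gives "qlninuvzxb".
(Check on "zjrikrumpcjocc": → "zcjcroijkcrpum" → "zcjcroijkcrp" ✓)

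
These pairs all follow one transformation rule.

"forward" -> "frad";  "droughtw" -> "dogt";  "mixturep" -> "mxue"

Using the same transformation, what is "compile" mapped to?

cmie

The pattern: keep every other character starting from the first (positions 1st, 3rd, 5th, ...).
"compile" → "cmie".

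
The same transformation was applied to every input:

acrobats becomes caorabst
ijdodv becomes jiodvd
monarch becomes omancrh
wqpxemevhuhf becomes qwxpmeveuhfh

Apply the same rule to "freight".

Each output is the input with this applied: swap each adjacent pair of characters (1↔2, 3↔4, ...).
Doing the same to "freight": "rfiehgt".

rfiehgt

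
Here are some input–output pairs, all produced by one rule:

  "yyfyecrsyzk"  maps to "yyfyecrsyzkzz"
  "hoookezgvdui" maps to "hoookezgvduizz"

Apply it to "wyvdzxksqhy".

wyvdzxksqhyzz

Looking at the pairs, the operation is to append "zz".
Doing the same to "wyvdzxksqhy": "wyvdzxksqhyzz".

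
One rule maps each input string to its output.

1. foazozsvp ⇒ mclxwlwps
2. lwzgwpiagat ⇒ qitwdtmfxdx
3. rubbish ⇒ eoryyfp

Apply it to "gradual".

idoxarx

Each output is the input with this applied: move the last character to the front, then shift every letter 3 places backward in the alphabet (wrapping around).
For "gradual", step one produces "lgradua"; step two turns that into "idoxarx".
(Check on "foazozsvp": → "pfoazozsv" → "mclxwlwps" ✓)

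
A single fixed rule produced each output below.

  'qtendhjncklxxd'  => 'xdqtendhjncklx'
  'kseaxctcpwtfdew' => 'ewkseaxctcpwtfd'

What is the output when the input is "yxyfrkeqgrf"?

The transformation: move the last 2 characters to the front (rotate right by 2).
On "yxyfrkeqgrf" that produces "rfyxyfrkeqg".

rfyxyfrkeqg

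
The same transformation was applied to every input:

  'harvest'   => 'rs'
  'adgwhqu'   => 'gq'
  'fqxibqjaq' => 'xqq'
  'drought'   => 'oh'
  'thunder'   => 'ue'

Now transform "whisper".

ie

The pattern: keep one character in every 3, starting at position 3 (positions 3rd, 6th, 9th, ...).
On "whisper" that produces "ie".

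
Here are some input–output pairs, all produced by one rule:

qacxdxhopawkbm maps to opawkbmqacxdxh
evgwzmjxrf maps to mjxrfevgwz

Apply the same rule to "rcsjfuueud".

In each case the input is transformed by: swap the front and back halves of the string.
Doing the same to "rcsjfuueud": "uueudrcsjf".

uueudrcsjf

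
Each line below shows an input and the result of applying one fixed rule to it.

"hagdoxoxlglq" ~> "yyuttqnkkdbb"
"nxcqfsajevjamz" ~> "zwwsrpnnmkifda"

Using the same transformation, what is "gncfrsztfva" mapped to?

tsspnmigfea

Looking at the pairs, the operation is to shift every letter 13 places forward in the alphabet (wrapping around) — i.e. ROT13, then sort the characters into reverse alphabetical order.
Working it through for "gncfrsztfva": intermediate "tapsefmgsin", final "tsspnmigfea".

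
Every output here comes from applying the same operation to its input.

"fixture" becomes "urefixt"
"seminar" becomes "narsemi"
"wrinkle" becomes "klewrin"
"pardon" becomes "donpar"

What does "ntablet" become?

letntab

What's happening: move the last 3 characters to the front (rotate right by 3).
Doing the same to "ntablet": "letntab".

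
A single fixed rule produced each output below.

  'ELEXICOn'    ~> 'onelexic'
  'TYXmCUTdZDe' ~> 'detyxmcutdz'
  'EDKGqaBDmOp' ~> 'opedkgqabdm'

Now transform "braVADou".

oubravad

The pattern: move the last 2 characters to the front (rotate right by 2), then convert every letter to lowercase.
For "braVADou", step one produces "oubraVAD"; step two turns that into "oubravad".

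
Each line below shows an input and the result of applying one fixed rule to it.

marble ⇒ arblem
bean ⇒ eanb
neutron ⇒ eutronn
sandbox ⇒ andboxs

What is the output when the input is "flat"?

latf

The rule is to move the first character to the end.
On "flat" that produces "latf".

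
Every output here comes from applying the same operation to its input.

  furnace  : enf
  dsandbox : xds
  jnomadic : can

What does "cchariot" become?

trc

What's happening: reverse the string, then keep one character in every 3, starting at position 1 (positions 1st, 4th, 7th, ...).
So "cchariot" becomes "trc".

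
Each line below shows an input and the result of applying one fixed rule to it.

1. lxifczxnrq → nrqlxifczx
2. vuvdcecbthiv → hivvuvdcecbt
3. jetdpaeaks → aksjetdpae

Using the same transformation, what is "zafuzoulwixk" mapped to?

The rule is to move the last 3 characters to the front (rotate right by 3).
On "zafuzoulwixk" that produces "ixkzafuzoulw".

ixkzafuzoulw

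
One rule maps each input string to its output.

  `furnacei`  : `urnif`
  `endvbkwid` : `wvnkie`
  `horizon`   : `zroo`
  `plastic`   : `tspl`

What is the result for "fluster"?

utsr

The transformation: sort the characters into reverse alphabetical order, then delete the last 3 characters.
On "fluster": the first step gives "utsrlfe", and the second then gives "utsr".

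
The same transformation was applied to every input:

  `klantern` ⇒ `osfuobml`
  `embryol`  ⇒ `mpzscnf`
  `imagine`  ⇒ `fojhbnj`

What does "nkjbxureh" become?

ifsvycklo

Rule — shift every letter 1 place forward in the alphabet (wrapping around), then reverse the string.
On "nkjbxureh" that produces "ifsvycklo".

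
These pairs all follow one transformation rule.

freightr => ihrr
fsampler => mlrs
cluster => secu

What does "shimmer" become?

mesi

Each output is the input with this applied: move the first 3 characters to the end (rotate left by 3), then keep every other character starting from the first (positions 1st, 3rd, 5th, ...).
So "shimmer" becomes "mesi".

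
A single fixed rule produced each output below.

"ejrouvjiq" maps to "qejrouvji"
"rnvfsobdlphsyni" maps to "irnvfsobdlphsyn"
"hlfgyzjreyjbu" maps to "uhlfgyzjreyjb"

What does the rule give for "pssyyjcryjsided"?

dpssyyjcryjside

The pattern: move the last character to the front.
"pssyyjcryjsided" → "dpssyyjcryjside".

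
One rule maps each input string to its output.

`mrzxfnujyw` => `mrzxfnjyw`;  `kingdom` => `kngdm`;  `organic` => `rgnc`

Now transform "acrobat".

The rule is to remove every vowel.
"acrobat" → "crbt".

crbt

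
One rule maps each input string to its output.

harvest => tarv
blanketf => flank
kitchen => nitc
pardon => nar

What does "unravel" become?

lnra

The rule is to swap the first and last characters, then delete the last 3 characters.
Applying both steps to "unravel": "lnraveu", then "lnra".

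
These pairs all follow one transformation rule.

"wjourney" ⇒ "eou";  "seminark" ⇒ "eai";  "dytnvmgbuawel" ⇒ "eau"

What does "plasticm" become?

The transformation: take characters alternately from the front and the back (1st, last, 2nd, 2nd-last, ...), then keep only the vowels.
Starting from "plasticm": after the first operation, "pmlcaist"; after the second, "ai".

ai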